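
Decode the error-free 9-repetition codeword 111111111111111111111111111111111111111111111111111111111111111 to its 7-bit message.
Split into 9-bit blocks: 111111111 111111111 111111111 111111111 111111111 111111111 111111111
Data = 1111111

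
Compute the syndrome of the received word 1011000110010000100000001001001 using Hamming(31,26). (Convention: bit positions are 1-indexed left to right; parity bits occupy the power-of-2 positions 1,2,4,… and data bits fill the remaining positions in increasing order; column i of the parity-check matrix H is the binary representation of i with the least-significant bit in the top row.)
Syndrome s = H · r^T (mod 2), r = 1011000110010000100000001001001:
  s[0] = (1010101010101010101010101010101)·(1011000110010000100000001001001) mod 2 = 1+0+1+0+0+0+0+0+1+0+0+0+0+0+0+0+1+0+0+0+0+0+0+0+1+0+0+0+0+0+1 mod 2 = 0
  s[1] = (0110011001100110011001100110011)·(1011000110010000100000001001001) mod 2 = 0+0+1+0+0+0+0+0+0+0+0+0+0+0+0+0+0+0+0+0+0+0+0+0+0+0+0+0+0+0+1 mod 2 = 0
  s[2] = (0001111000011110000111100001111)·(1011000110010000100000001001001) mod 2 = 0+0+0+1+0+0+0+0+0+0+0+1+0+0+0+0+0+0+0+0+0+0+0+0+0+0+0+1+0+0+1 mod 2 = 0
  s[3] = (0000000111111110000000011111111)·(1011000110010000100000001001001) mod 2 = 0+0+0+0+0+0+0+1+1+0+0+1+0+0+0+0+0+0+0+0+0+0+0+0+1+0+0+1+0+0+1 mod 2 = 0
  s[4] = (0000000000000001111111111111111)·(1011000110010000100000001001001) mod 2 = 0+0+0+0+0+0+0+0+0+0+0+0+0+0+0+0+1+0+0+0+0+0+0+0+1+0+0+1+0+0+1 mod 2 = 0
Syndrome = 00000
s = 0: no error detected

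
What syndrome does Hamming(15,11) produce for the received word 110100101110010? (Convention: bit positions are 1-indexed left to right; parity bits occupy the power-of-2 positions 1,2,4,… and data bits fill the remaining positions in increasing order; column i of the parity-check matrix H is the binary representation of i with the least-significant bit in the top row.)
Syndrome s = H · r^T (mod 2), r = 110100101110010:
  s[0] = (101010101010101)·(110100101110010) mod 2 = 1+0+0+0+0+0+1+0+1+0+1+0+0+0+0 mod 2 = 0
  s[1] = (011001100110011)·(110100101110010) mod 2 = 0+1+0+0+0+0+1+0+0+1+1+0+0+1+0 mod 2 = 1
  s[2] = (000111100001111)·(110100101110010) mod 2 = 0+0+0+1+0+0+1+0+0+0+0+0+0+1+0 mod 2 = 1
  s[3] = (000000011111111)·(110100101110010) mod 2 = 0+0+0+0+0+0+0+0+1+1+1+0+0+1+0 mod 2 = 0
Syndrome = 0110
Non-zero syndrome: error at position 6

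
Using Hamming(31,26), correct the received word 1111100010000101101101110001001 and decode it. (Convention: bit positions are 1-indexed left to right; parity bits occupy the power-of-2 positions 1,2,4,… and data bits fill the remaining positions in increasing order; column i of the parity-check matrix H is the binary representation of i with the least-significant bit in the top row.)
Syndrome s = H · r^T (mod 2), r = 1111100010000101101101110001001:
  s[0] = (1010101010101010101010101010101)·(1111100010000101101101110001001) mod 2 = 1+0+1+0+1+0+0+0+1+0+0+0+0+0+0+0+1+0+1+0+0+0+1+0+0+0+0+0+0+0+1 mod 2 = 0
  s[1] = (0110011001100110011001100110011)·(1111100010000101101101110001001) mod 2 = 0+1+1+0+0+0+0+0+0+0+0+0+0+1+0+0+0+0+1+0+0+1+1+0+0+0+0+0+0+0+1 mod 2 = 1
  s[2] = (0001111000011110000111100001111)·(1111100010000101101101110001001) mod 2 = 0+0+0+1+1+0+0+0+0+0+0+0+0+1+0+0+0+0+0+1+0+1+1+0+0+0+0+1+0+0+1 mod 2 = 0
  s[3] = (0000000111111110000000011111111)·(1111100010000101101101110001001) mod 2 = 0+0+0+0+0+0+0+0+1+0+0+0+0+1+0+0+0+0+0+0+0+0+0+1+0+0+0+1+0+0+1 mod 2 = 1
  s[4] = (0000000000000001111111111111111)·(1111100010000101101101110001001) mod 2 = 0+0+0+0+0+0+0+0+0+0+0+0+0+0+0+1+1+0+1+1+0+1+1+1+0+0+0+1+0+0+1 mod 2 = 1
Syndrome = 01011
Column 26 of H equals this syndrome → error at bit 26 (1-indexed).
Flip bit 26: 1111100010000101101101110001001 → 1111100010000101101101110101001
Extract data bits at positions {3,5,6,7,9,10,11,12,13,14,15,17,18,19,20,21,22,23,24,25,26,27,28,29,30,31}: 11001000010101101110101001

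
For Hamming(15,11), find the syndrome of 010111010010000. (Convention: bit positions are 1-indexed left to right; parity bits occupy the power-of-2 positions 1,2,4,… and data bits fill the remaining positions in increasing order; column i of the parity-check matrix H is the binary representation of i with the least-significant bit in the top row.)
Syndrome s = H · r^T (mod 2), r = 010111010010000:
  s[0] = (101010101010101)·(010111010010000) mod 2 = 0+0+0+0+1+0+0+0+0+0+1+0+0+0+0 mod 2 = 0
  s[1] = (011001100110011)·(010111010010000) mod 2 = 0+1+0+0+0+1+0+0+0+0+1+0+0+0+0 mod 2 = 1
  s[2] = (000111100001111)·(010111010010000) mod 2 = 0+0+0+1+1+1+0+0+0+0+0+0+0+0+0 mod 2 = 1
  s[3] = (000000011111111)·(010111010010000) mod 2 = 0+0+0+0+0+0+0+1+0+0+1+0+0+0+0 mod 2 = 0
Syndrome = 0110
Non-zero syndrome: error at position 6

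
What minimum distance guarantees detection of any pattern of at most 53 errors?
Detecting e errors requires d_min ≥ e + 1 = 53 + 1 = 54.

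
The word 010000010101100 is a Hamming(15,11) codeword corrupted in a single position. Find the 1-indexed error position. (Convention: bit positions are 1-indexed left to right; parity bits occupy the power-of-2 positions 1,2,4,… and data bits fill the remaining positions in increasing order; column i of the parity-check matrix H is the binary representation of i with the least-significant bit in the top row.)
Syndrome s = H · r^T (mod 2), r = 010000010101100:
  s[0] = (101010101010101)·(010000010101100) mod 2 = 0+0+0+0+0+0+0+0+0+0+0+0+1+0+0 mod 2 = 1
  s[1] = (011001100110011)·(010000010101100) mod 2 = 0+1+0+0+0+0+0+0+0+1+0+0+0+0+0 mod 2 = 0
  s[2] = (000111100001111)·(010000010101100) mod 2 = 0+0+0+0+0+0+0+0+0+0+0+1+1+0+0 mod 2 = 0
  s[3] = (000000011111111)·(010000010101100) mod 2 = 0+0+0+0+0+0+0+1+0+1+0+1+1+0+0 mod 2 = 0
Syndrome = 1000
Column i of H is the binary representation of i, so the syndrome is the binary index of the flipped bit.
Read s = 1000 with s[0] as LSB: 1·2^0 + 0·2^1 + 0·2^2 + 0·2^3 = 1.
Error is at bit position 1.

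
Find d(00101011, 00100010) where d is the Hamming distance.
XOR = 00001001, count of 1s = 2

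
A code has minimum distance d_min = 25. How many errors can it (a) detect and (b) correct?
(a) Detection requires d_min ≥ e+1, so e ≤ d_min − 1 = 24.
(b) Correction requires d_min ≥ 2t+1, so t ≤ ⌊(d_min − 1)/2⌋ = ⌊24/2⌋ = 12.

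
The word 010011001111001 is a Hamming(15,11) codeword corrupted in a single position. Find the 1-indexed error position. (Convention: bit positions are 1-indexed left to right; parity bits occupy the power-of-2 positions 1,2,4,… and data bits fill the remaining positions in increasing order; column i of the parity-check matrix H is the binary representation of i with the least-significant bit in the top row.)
Syndrome s = H · r^T (mod 2), r = 010011001111001:
  s[0] = (101010101010101)·(010011001111001) mod 2 = 0+0+0+0+1+0+0+0+1+0+1+0+0+0+1 mod 2 = 0
  s[1] = (011001100110011)·(010011001111001) mod 2 = 0+1+0+0+0+1+0+0+0+1+1+0+0+0+1 mod 2 = 1
  s[2] = (000111100001111)·(010011001111001) mod 2 = 0+0+0+0+1+1+0+0+0+0+0+1+0+0+1 mod 2 = 0
  s[3] = (000000011111111)·(010011001111001) mod 2 = 0+0+0+0+0+0+0+0+1+1+1+1+0+0+1 mod 2 = 1
Syndrome = 0101
Column i of H is the binary representation of i, so the syndrome is the binary index of the flipped bit.
Read s = 0101 with s[0] as LSB: 0·2^0 + 1·2^1 + 0·2^2 + 1·2^3 = 10.
Error is at bit position 10.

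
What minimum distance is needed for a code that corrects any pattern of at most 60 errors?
Correcting t errors requires d_min ≥ 2t + 1 = 2·60 + 1 = 121.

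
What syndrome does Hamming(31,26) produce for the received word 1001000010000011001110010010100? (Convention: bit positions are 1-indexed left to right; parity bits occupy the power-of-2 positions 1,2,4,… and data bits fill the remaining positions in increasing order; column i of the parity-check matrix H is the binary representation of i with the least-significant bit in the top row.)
Syndrome s = H · r^T (mod 2), r = 1001000010000011001110010010100:
  s[0] = (1010101010101010101010101010101)·(1001000010000011001110010010100) mod 2 = 1+0+0+0+0+0+0+0+1+0+0+0+0+0+1+0+0+0+1+0+1+0+0+0+0+0+1+0+1+0+0 mod 2 = 1
  s[1] = (0110011001100110011001100110011)·(1001000010000011001110010010100) mod 2 = 0+0+0+0+0+0+0+0+0+0+0+0+0+0+1+0+0+0+1+0+0+0+0+0+0+0+1+0+0+0+0 mod 2 = 1
  s[2] = (0001111000011110000111100001111)·(1001000010000011001110010010100) mod 2 = 0+0+0+1+0+0+0+0+0+0+0+0+0+0+1+0+0+0+0+1+1+0+0+0+0+0+0+0+1+0+0 mod 2 = 1
  s[3] = (0000000111111110000000011111111)·(1001000010000011001110010010100) mod 2 = 0+0+0+0+0+0+0+0+1+0+0+0+0+0+1+0+0+0+0+0+0+0+0+1+0+0+1+0+1+0+0 mod 2 = 1
  s[4] = (0000000000000001111111111111111)·(1001000010000011001110010010100) mod 2 = 0+0+0+0+0+0+0+0+0+0+0+0+0+0+0+1+0+0+1+1+1+0+0+1+0+0+1+0+1+0+0 mod 2 = 1
Syndrome = 11111
Non-zero syndrome: error at position 31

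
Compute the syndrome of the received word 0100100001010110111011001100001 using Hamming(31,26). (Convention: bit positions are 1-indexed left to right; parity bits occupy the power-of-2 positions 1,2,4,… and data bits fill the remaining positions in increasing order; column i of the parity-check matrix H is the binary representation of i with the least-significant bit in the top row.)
Syndrome s = H · r^T (mod 2), r = 0100100001010110111011001100001:
  s[0] = (1010101010101010101010101010101)·(0100100001010110111011001100001) mod 2 = 0+0+0+0+1+0+0+0+0+0+0+0+0+0+1+0+1+0+1+0+1+0+0+0+1+0+0+0+0+0+1 mod 2 = 1
  s[1] = (0110011001100110011001100110011)·(0100100001010110111011001100001) mod 2 = 0+1+0+0+0+0+0+0+0+1+0+0+0+1+1+0+0+1+1+0+0+1+0+0+0+1+0+0+0+0+1 mod 2 = 1
  s[2] = (0001111000011110000111100001111)·(0100100001010110111011001100001) mod 2 = 0+0+0+0+1+0+0+0+0+0+0+1+0+1+1+0+0+0+0+0+1+1+0+0+0+0+0+0+0+0+1 mod 2 = 1
  s[3] = (0000000111111110000000011111111)·(0100100001010110111011001100001) mod 2 = 0+0+0+0+0+0+0+0+0+1+0+1+0+1+1+0+0+0+0+0+0+0+0+0+1+1+0+0+0+0+1 mod 2 = 1
  s[4] = (0000000000000001111111111111111)·(0100100001010110111011001100001) mod 2 = 0+0+0+0+0+0+0+0+0+0+0+0+0+0+0+0+1+1+1+0+1+1+0+0+1+1+0+0+0+0+1 mod 2 = 0
Syndrome = 11110
Non-zero syndrome: error at position 15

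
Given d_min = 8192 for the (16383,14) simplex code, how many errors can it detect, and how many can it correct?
Detection only: up to d_min − 1 = 8191 errors.
Correction: up to ⌊(d_min − 1)/2⌋ = ⌊8191/2⌋ = 4095 errors.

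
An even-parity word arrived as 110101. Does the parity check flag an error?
Sum of received bits: 1+1+0+1+0+1 = 4; 4 mod 2 = 0. Result is 0 → no error detected.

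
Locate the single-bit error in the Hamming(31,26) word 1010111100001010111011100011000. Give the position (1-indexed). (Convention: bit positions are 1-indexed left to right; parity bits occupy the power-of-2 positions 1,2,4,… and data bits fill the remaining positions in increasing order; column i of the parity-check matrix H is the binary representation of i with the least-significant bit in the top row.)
Syndrome s = H · r^T (mod 2), r = 1010111100001010111011100011000:
  s[0] = (1010101010101010101010101010101)·(1010111100001010111011100011000) mod 2 = 1+0+1+0+1+0+1+0+0+0+0+0+1+0+1+0+1+0+1+0+1+0+1+0+0+0+1+0+0+0+0 mod 2 = 1
  s[1] = (0110011001100110011001100110011)·(1010111100001010111011100011000) mod 2 = 0+0+1+0+0+1+1+0+0+0+0+0+0+0+1+0+0+1+1+0+0+1+1+0+0+0+1+0+0+0+0 mod 2 = 1
  s[2] = (0001111000011110000111100001111)·(1010111100001010111011100011000) mod 2 = 0+0+0+0+1+1+1+0+0+0+0+0+1+0+1+0+0+0+0+0+1+1+1+0+0+0+0+1+0+0+0 mod 2 = 1
  s[3] = (0000000111111110000000011111111)·(1010111100001010111011100011000) mod 2 = 0+0+0+0+0+0+0+1+0+0+0+0+1+0+1+0+0+0+0+0+0+0+0+0+0+0+1+1+0+0+0 mod 2 = 1
  s[4] = (0000000000000001111111111111111)·(1010111100001010111011100011000) mod 2 = 0+0+0+0+0+0+0+0+0+0+0+0+0+0+0+0+1+1+1+0+1+1+1+0+0+0+1+1+0+0+0 mod 2 = 0
Syndrome = 11110
Column i of H is the binary representation of i, so the syndrome is the binary index of the flipped bit.
Read s = 11110 with s[0] as LSB: 1·2^0 + 1·2^1 + 1·2^2 + 1·2^3 + 0·2^4 = 15.
Error is at bit position 15.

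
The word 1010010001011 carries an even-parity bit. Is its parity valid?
Sum of all bits: 1+0+1+0+0+1+0+0+0+1+0+1+1 = 6; 6 mod 2 = 0. Result is 0 → valid parity.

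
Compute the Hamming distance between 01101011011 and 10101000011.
XOR = 11000011000, count of 1s = 4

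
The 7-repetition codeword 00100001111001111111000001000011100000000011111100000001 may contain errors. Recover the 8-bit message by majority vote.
Split into 7-bit blocks and majority-vote each:
  block 1 = 0010000: 1 ones, 6 zeros → 0
  block 2 = 1111001: 5 ones, 2 zeros → 1
  block 3 = 1111110: 6 ones, 1 zeros → 1
  block 4 = 0000100: 1 ones, 6 zeros → 0
  block 5 = 0011100: 3 ones, 4 zeros → 0
  block 6 = 0000000: 0 ones, 7 zeros → 0
  block 7 = 1111110: 6 ones, 1 zeros → 1
  block 8 = 0000001: 1 ones, 6 zeros → 0
Decoded = 01100010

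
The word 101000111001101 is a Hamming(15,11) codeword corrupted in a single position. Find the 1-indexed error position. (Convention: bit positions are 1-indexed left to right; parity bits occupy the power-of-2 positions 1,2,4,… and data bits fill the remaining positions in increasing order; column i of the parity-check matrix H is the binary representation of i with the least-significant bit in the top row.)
Syndrome s = H · r^T (mod 2), r = 101000111001101:
  s[0] = (101010101010101)·(101000111001101) mod 2 = 1+0+1+0+0+0+1+0+1+0+0+0+1+0+1 mod 2 = 0
  s[1] = (011001100110011)·(101000111001101) mod 2 = 0+0+1+0+0+0+1+0+0+0+0+0+0+0+1 mod 2 = 1
  s[2] = (000111100001111)·(101000111001101) mod 2 = 0+0+0+0+0+0+1+0+0+0+0+1+1+0+1 mod 2 = 0
  s[3] = (000000011111111)·(101000111001101) mod 2 = 0+0+0+0+0+0+0+1+1+0+0+1+1+0+1 mod 2 = 1
Syndrome = 0101
Column i of H is the binary representation of i, so the syndrome is the binary index of the flipped bit.
Read s = 0101 with s[0] as LSB: 0·2^0 + 1·2^1 + 0·2^2 + 1·2^3 = 10.
Error is at bit position 10.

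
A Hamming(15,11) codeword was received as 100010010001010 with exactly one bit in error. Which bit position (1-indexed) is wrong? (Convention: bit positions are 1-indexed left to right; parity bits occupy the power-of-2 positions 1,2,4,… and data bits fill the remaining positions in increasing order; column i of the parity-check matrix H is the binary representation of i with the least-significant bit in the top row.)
Syndrome s = H · r^T (mod 2), r = 100010010001010:
  s[0] = (101010101010101)·(100010010001010) mod 2 = 1+0+0+0+1+0+0+0+0+0+0+0+0+0+0 mod 2 = 0
  s[1] = (011001100110011)·(100010010001010) mod 2 = 0+0+0+0+0+0+0+0+0+0+0+0+0+1+0 mod 2 = 1
  s[2] = (000111100001111)·(100010010001010) mod 2 = 0+0+0+0+1+0+0+0+0+0+0+1+0+1+0 mod 2 = 1
  s[3] = (000000011111111)·(100010010001010) mod 2 = 0+0+0+0+0+0+0+1+0+0+0+1+0+1+0 mod 2 = 1
Syndrome = 0111
Column i of H is the binary representation of i, so the syndrome is the binary index of the flipped bit.
Read s = 0111 with s[0] as LSB: 0·2^0 + 1·2^1 + 1·2^2 + 1·2^3 = 14.
Error is at bit position 14.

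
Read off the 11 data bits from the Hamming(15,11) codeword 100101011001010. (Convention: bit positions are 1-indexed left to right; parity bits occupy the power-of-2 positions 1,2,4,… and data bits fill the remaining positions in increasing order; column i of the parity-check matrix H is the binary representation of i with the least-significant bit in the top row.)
Parity bits occupy power-of-2 positions; data bits are at positions {3,5,6,7,9,10,11,12,13,14,15} (1-indexed).
Extract: c[3]=0 c[5]=0 c[6]=1 c[7]=0 c[9]=1 c[10]=0 c[11]=0 c[12]=1 c[13]=0 c[14]=1 c[15]=0
Data = 00101001010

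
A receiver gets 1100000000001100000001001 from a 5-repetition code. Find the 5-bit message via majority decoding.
Split into 5-bit blocks and majority-vote each:
  block 1 = 11000: 2 ones, 3 zeros → 0
  block 2 = 00000: 0 ones, 5 zeros → 0
  block 3 = 00110: 2 ones, 3 zeros → 0
  block 4 = 00000: 0 ones, 5 zeros → 0
  block 5 = 01001: 2 ones, 3 zeros → 0
Decoded = 00000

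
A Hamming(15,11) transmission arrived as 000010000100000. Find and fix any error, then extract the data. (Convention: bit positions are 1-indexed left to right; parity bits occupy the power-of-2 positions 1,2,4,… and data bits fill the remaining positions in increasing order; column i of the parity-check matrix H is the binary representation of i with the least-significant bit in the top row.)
Syndrome s = H · r^T (mod 2), r = 000010000100000:
  s[0] = (101010101010101)·(000010000100000) mod 2 = 0+0+0+0+1+0+0+0+0+0+0+0+0+0+0 mod 2 = 1
  s[1] = (011001100110011)·(000010000100000) mod 2 = 0+0+0+0+0+0+0+0+0+1+0+0+0+0+0 mod 2 = 1
  s[2] = (000111100001111)·(000010000100000) mod 2 = 0+0+0+0+1+0+0+0+0+0+0+0+0+0+0 mod 2 = 1
  s[3] = (000000011111111)·(000010000100000) mod 2 = 0+0+0+0+0+0+0+0+0+1+0+0+0+0+0 mod 2 = 1
Syndrome = 1111
Column 15 of H equals this syndrome → error at bit 15 (1-indexed).
Flip bit 15: 000010000100000 → 000010000100001
Extract data bits at positions {3,5,6,7,9,10,11,12,13,14,15}: 01000100001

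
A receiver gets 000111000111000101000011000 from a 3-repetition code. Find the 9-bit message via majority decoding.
Split into 3-bit blocks and majority-vote each:
  block 1 = 000: 0 ones, 3 zeros → 0
  block 2 = 111: 3 ones, 0 zeros → 1
  block 3 = 000: 0 ones, 3 zeros → 0
  block 4 = 111: 3 ones, 0 zeros → 1
  block 5 = 000: 0 ones, 3 zeros → 0
  block 6 = 101: 2 ones, 1 zeros → 1
  block 7 = 000: 0 ones, 3 zeros → 0
  block 8 = 011: 2 ones, 1 zeros → 1
  block 9 = 000: 0 ones, 3 zeros → 0
Decoded = 010101010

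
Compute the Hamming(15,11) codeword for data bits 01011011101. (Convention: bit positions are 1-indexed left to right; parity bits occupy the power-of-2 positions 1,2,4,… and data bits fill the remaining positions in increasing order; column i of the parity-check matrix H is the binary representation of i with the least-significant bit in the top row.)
Codeword c = d · G (mod 2), d = 01011011101:
  c[0] = d·G[:,0] = (01011011101)·(11011010101) mod 2 = 0+1+0+1+1+0+1+0+1+0+1 mod 2 = 0
  c[1] = d·G[:,1] = (01011011101)·(10110110011) mod 2 = 0+0+0+1+0+0+1+0+0+0+1 mod 2 = 1
  c[2] = d·G[:,2] = (01011011101)·(10000000000) mod 2 = 0+0+0+0+0+0+0+0+0+0+0 mod 2 = 0
  c[3] = d·G[:,3] = (01011011101)·(01110001111) mod 2 = 0+1+0+1+0+0+0+1+1+0+1 mod 2 = 1
  c[4] = d·G[:,4] = (01011011101)·(01000000000) mod 2 = 0+1+0+0+0+0+0+0+0+0+0 mod 2 = 1
  c[5] = d·G[:,5] = (01011011101)·(00100000000) mod 2 = 0+0+0+0+0+0+0+0+0+0+0 mod 2 = 0
  c[6] = d·G[:,6] = (01011011101)·(00010000000) mod 2 = 0+0+0+1+0+0+0+0+0+0+0 mod 2 = 1
  c[7] = d·G[:,7] = (01011011101)·(00001111111) mod 2 = 0+0+0+0+1+0+1+1+1+0+1 mod 2 = 1
  c[8] = d·G[:,8] = (01011011101)·(00001000000) mod 2 = 0+0+0+0+1+0+0+0+0+0+0 mod 2 = 1
  c[9] = d·G[:,9] = (01011011101)·(00000100000) mod 2 = 0+0+0+0+0+0+0+0+0+0+0 mod 2 = 0
  c[10] = d·G[:,10] = (01011011101)·(00000010000) mod 2 = 0+0+0+0+0+0+1+0+0+0+0 mod 2 = 1
  c[11] = d·G[:,11] = (01011011101)·(00000001000) mod 2 = 0+0+0+0+0+0+0+1+0+0+0 mod 2 = 1
  c[12] = d·G[:,12] = (01011011101)·(00000000100) mod 2 = 0+0+0+0+0+0+0+0+1+0+0 mod 2 = 1
  c[13] = d·G[:,13] = (01011011101)·(00000000010) mod 2 = 0+0+0+0+0+0+0+0+0+0+0 mod 2 = 0
  c[14] = d·G[:,14] = (01011011101)·(00000000001) mod 2 = 0+0+0+0+0+0+0+0+0+0+1 mod 2 = 1
Codeword = 010110111011101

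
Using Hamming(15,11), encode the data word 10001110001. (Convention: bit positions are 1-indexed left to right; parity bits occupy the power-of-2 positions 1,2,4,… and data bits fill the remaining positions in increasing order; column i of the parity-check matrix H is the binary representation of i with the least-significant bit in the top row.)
Codeword c = d · G (mod 2), d = 10001110001:
  c[0] = d·G[:,0] = (10001110001)·(11011010101) mod 2 = 1+0+0+0+1+0+1+0+0+0+1 mod 2 = 0
  c[1] = d·G[:,1] = (10001110001)·(10110110011) mod 2 = 1+0+0+0+0+1+1+0+0+0+1 mod 2 = 0
  c[2] = d·G[:,2] = (10001110001)·(10000000000) mod 2 = 1+0+0+0+0+0+0+0+0+0+0 mod 2 = 1
  c[3] = d·G[:,3] = (10001110001)·(01110001111) mod 2 = 0+0+0+0+0+0+0+0+0+0+1 mod 2 = 1
  c[4] = d·G[:,4] = (10001110001)·(01000000000) mod 2 = 0+0+0+0+0+0+0+0+0+0+0 mod 2 = 0
  c[5] = d·G[:,5] = (10001110001)·(00100000000) mod 2 = 0+0+0+0+0+0+0+0+0+0+0 mod 2 = 0
  c[6] = d·G[:,6] = (10001110001)·(00010000000) mod 2 = 0+0+0+0+0+0+0+0+0+0+0 mod 2 = 0
  c[7] = d·G[:,7] = (10001110001)·(00001111111) mod 2 = 0+0+0+0+1+1+1+0+0+0+1 mod 2 = 0
  c[8] = d·G[:,8] = (10001110001)·(00001000000) mod 2 = 0+0+0+0+1+0+0+0+0+0+0 mod 2 = 1
  c[9] = d·G[:,9] = (10001110001)·(00000100000) mod 2 = 0+0+0+0+0+1+0+0+0+0+0 mod 2 = 1
  c[10] = d·G[:,10] = (10001110001)·(00000010000) mod 2 = 0+0+0+0+0+0+1+0+0+0+0 mod 2 = 1
  c[11] = d·G[:,11] = (10001110001)·(00000001000) mod 2 = 0+0+0+0+0+0+0+0+0+0+0 mod 2 = 0
  c[12] = d·G[:,12] = (10001110001)·(00000000100) mod 2 = 0+0+0+0+0+0+0+0+0+0+0 mod 2 = 0
  c[13] = d·G[:,13] = (10001110001)·(00000000010) mod 2 = 0+0+0+0+0+0+0+0+0+0+0 mod 2 = 0
  c[14] = d·G[:,14] = (10001110001)·(00000000001) mod 2 = 0+0+0+0+0+0+0+0+0+0+1 mod 2 = 1
Codeword = 001100001110001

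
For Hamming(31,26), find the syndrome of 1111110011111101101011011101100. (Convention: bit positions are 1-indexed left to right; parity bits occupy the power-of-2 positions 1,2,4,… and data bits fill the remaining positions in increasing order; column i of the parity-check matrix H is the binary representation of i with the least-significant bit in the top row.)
Syndrome s = H · r^T (mod 2), r = 1111110011111101101011011101100:
  s[0] = (1010101010101010101010101010101)·(1111110011111101101011011101100) mod 2 = 1+0+1+0+1+0+0+0+1+0+1+0+1+0+0+0+1+0+1+0+1+0+0+0+1+0+0+0+1+0+0 mod 2 = 1
  s[1] = (0110011001100110011001100110011)·(1111110011111101101011011101100) mod 2 = 0+1+1+0+0+1+0+0+0+1+1+0+0+1+0+0+0+0+1+0+0+1+0+0+0+1+0+0+0+0+0 mod 2 = 1
  s[2] = (0001111000011110000111100001111)·(1111110011111101101011011101100) mod 2 = 0+0+0+1+1+1+0+0+0+0+0+1+1+1+0+0+0+0+0+0+1+1+0+0+0+0+0+1+1+0+0 mod 2 = 0
  s[3] = (0000000111111110000000011111111)·(1111110011111101101011011101100) mod 2 = 0+0+0+0+0+0+0+0+1+1+1+1+1+1+0+0+0+0+0+0+0+0+0+1+1+1+0+1+1+0+0 mod 2 = 1
  s[4] = (0000000000000001111111111111111)·(1111110011111101101011011101100) mod 2 = 0+0+0+0+0+0+0+0+0+0+0+0+0+0+0+1+1+0+1+0+1+1+0+1+1+1+0+1+1+0+0 mod 2 = 0
Syndrome = 11010
Non-zero syndrome: error at position 11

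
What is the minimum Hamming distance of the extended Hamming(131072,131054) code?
d_min = 4 (adding an overall parity bit to Hamming(131071,131054) raises d_min from 3 to 4).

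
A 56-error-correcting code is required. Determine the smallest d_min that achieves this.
Correcting t errors requires d_min ≥ 2t + 1 = 2·56 + 1 = 113.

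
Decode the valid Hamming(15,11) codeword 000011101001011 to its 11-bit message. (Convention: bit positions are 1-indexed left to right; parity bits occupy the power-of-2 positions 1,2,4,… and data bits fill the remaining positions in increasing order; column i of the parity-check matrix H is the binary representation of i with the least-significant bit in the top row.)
Parity bits occupy power-of-2 positions; data bits are at positions {3,5,6,7,9,10,11,12,13,14,15} (1-indexed).
Extract: c[3]=0 c[5]=1 c[6]=1 c[7]=1 c[9]=1 c[10]=0 c[11]=0 c[12]=1 c[13]=0 c[14]=1 c[15]=1
Data = 01111001011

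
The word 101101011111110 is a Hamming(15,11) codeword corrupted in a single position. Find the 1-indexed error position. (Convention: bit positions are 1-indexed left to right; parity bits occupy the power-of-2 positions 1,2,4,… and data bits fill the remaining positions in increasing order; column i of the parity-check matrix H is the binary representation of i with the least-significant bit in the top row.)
Syndrome s = H · r^T (mod 2), r = 101101011111110:
  s[0] = (101010101010101)·(101101011111110) mod 2 = 1+0+1+0+0+0+0+0+1+0+1+0+1+0+0 mod 2 = 1
  s[1] = (011001100110011)·(101101011111110) mod 2 = 0+0+1+0+0+1+0+0+0+1+1+0+0+1+0 mod 2 = 1
  s[2] = (000111100001111)·(101101011111110) mod 2 = 0+0+0+1+0+1+0+0+0+0+0+1+1+1+0 mod 2 = 1
  s[3] = (000000011111111)·(101101011111110) mod 2 = 0+0+0+0+0+0+0+1+1+1+1+1+1+1+0 mod 2 = 1
Syndrome = 1111
Column i of H is the binary representation of i, so the syndrome is the binary index of the flipped bit.
Read s = 1111 with s[0] as LSB: 1·2^0 + 1·2^1 + 1·2^2 + 1·2^3 = 15.
Error is at bit position 15.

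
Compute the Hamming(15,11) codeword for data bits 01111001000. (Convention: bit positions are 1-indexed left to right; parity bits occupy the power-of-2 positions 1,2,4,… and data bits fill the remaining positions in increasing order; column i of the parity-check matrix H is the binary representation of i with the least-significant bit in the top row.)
Codeword c = d · G (mod 2), d = 01111001000:
  c[0] = d·G[:,0] = (01111001000)·(11011010101) mod 2 = 0+1+0+1+1+0+0+0+0+0+0 mod 2 = 1
  c[1] = d·G[:,1] = (01111001000)·(10110110011) mod 2 = 0+0+1+1+0+0+0+0+0+0+0 mod 2 = 0
  c[2] = d·G[:,2] = (01111001000)·(10000000000) mod 2 = 0+0+0+0+0+0+0+0+0+0+0 mod 2 = 0
  c[3] = d·G[:,3] = (01111001000)·(01110001111) mod 2 = 0+1+1+1+0+0+0+1+0+0+0 mod 2 = 0
  c[4] = d·G[:,4] = (01111001000)·(01000000000) mod 2 = 0+1+0+0+0+0+0+0+0+0+0 mod 2 = 1
  c[5] = d·G[:,5] = (01111001000)·(00100000000) mod 2 = 0+0+1+0+0+0+0+0+0+0+0 mod 2 = 1
  c[6] = d·G[:,6] = (01111001000)·(00010000000) mod 2 = 0+0+0+1+0+0+0+0+0+0+0 mod 2 = 1
  c[7] = d·G[:,7] = (01111001000)·(00001111111) mod 2 = 0+0+0+0+1+0+0+1+0+0+0 mod 2 = 0
  c[8] = d·G[:,8] = (01111001000)·(00001000000) mod 2 = 0+0+0+0+1+0+0+0+0+0+0 mod 2 = 1
  c[9] = d·G[:,9] = (01111001000)·(00000100000) mod 2 = 0+0+0+0+0+0+0+0+0+0+0 mod 2 = 0
  c[10] = d·G[:,10] = (01111001000)·(00000010000) mod 2 = 0+0+0+0+0+0+0+0+0+0+0 mod 2 = 0
  c[11] = d·G[:,11] = (01111001000)·(00000001000) mod 2 = 0+0+0+0+0+0+0+1+0+0+0 mod 2 = 1
  c[12] = d·G[:,12] = (01111001000)·(00000000100) mod 2 = 0+0+0+0+0+0+0+0+0+0+0 mod 2 = 0
  c[13] = d·G[:,13] = (01111001000)·(00000000010) mod 2 = 0+0+0+0+0+0+0+0+0+0+0 mod 2 = 0
  c[14] = d·G[:,14] = (01111001000)·(00000000001) mod 2 = 0+0+0+0+0+0+0+0+0+0+0 mod 2 = 0
Codeword = 100011101001000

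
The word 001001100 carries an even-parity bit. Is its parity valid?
Sum of all bits: 0+0+1+0+0+1+1+0+0 = 3; 3 mod 2 = 1. Result is 1 → parity error detected.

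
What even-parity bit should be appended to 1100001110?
Sum of data bits: 1+1+0+0+0+0+1+1+1+0 = 5.
5 mod 2 = 1, so parity bit = 1.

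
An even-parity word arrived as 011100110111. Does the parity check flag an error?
Sum of received bits: 0+1+1+1+0+0+1+1+0+1+1+1 = 8; 8 mod 2 = 0. Result is 0 → no error detected.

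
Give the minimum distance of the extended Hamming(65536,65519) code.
d_min = 4 (adding an overall parity bit to Hamming(65535,65519) raises d_min from 3 to 4).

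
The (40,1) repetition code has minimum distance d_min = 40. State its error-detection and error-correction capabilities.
Detection only: up to d_min − 1 = 39 errors.
Correction: up to ⌊(d_min − 1)/2⌋ = ⌊39/2⌋ = 19 errors.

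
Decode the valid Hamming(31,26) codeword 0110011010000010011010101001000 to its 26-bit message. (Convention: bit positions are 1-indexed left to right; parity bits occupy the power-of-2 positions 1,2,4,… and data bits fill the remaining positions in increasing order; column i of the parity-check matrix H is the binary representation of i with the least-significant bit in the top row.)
Parity bits occupy power-of-2 positions; data bits are at positions {3,5,6,7,9,10,11,12,13,14,15,17,18,19,20,21,22,23,24,25,26,27,28,29,30,31} (1-indexed).
Extract: c[3]=1 c[5]=0 c[6]=1 c[7]=1 c[9]=1 c[10]=0 c[11]=0 c[12]=0 c[13]=0 c[14]=0 c[15]=1 c[17]=0 c[18]=1 c[19]=1 c[20]=0 c[21]=1 c[22]=0 c[23]=1 c[24]=0 c[25]=1 c[26]=0 c[27]=0 c[28]=1 c[29]=0 c[30]=0 c[31]=0
Data = 10111000001011010101001000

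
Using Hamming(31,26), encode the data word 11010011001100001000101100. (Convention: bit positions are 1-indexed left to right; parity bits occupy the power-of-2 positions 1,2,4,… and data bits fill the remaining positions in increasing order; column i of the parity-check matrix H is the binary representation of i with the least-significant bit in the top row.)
Codeword c = d · G (mod 2), d = 11010011001100001000101100:
  c[0] = d·G[:,0] = (11010011001100001000101100)·(11011010101101010101010101) mod 2 = 1+1+0+1+0+0+1+0+0+0+1+1+0+0+0+0+0+0+0+0+0+0+0+1+0+0 mod 2 = 1
  c[1] = d·G[:,1] = (11010011001100001000101100)·(10110110011011001100110011) mod 2 = 1+0+0+1+0+0+1+0+0+0+1+0+0+0+0+0+1+0+0+0+1+0+0+0+0+0 mod 2 = 0
  c[2] = d·G[:,2] = (11010011001100001000101100)·(10000000000000000000000000) mod 2 = 1+0+0+0+0+0+0+0+0+0+0+0+0+0+0+0+0+0+0+0+0+0+0+0+0+0 mod 2 = 1
  c[3] = d·G[:,3] = (11010011001100001000101100)·(01110001111000111100001111) mod 2 = 0+1+0+1+0+0+0+1+0+0+1+0+0+0+0+0+1+0+0+0+0+0+1+1+0+0 mod 2 = 1
  c[4] = d·G[:,4] = (11010011001100001000101100)·(01000000000000000000000000) mod 2 = 0+1+0+0+0+0+0+0+0+0+0+0+0+0+0+0+0+0+0+0+0+0+0+0+0+0 mod 2 = 1
  c[5] = d·G[:,5] = (11010011001100001000101100)·(00100000000000000000000000) mod 2 = 0+0+0+0+0+0+0+0+0+0+0+0+0+0+0+0+0+0+0+0+0+0+0+0+0+0 mod 2 = 0
  c[6] = d·G[:,6] = (11010011001100001000101100)·(00010000000000000000000000) mod 2 = 0+0+0+1+0+0+0+0+0+0+0+0+0+0+0+0+0+0+0+0+0+0+0+0+0+0 mod 2 = 1
  c[7] = d·G[:,7] = (11010011001100001000101100)·(00001111111000000011111111) mod 2 = 0+0+0+0+0+0+1+1+0+0+1+0+0+0+0+0+0+0+0+0+1+0+1+1+0+0 mod 2 = 0
  c[8] = d·G[:,8] = (11010011001100001000101100)·(00001000000000000000000000) mod 2 = 0+0+0+0+0+0+0+0+0+0+0+0+0+0+0+0+0+0+0+0+0+0+0+0+0+0 mod 2 = 0
  c[9] = d·G[:,9] = (11010011001100001000101100)·(00000100000000000000000000) mod 2 = 0+0+0+0+0+0+0+0+0+0+0+0+0+0+0+0+0+0+0+0+0+0+0+0+0+0 mod 2 = 0
  c[10] = d·G[:,10] = (11010011001100001000101100)·(00000010000000000000000000) mod 2 = 0+0+0+0+0+0+1+0+0+0+0+0+0+0+0+0+0+0+0+0+0+0+0+0+0+0 mod 2 = 1
  c[11] = d·G[:,11] = (11010011001100001000101100)·(00000001000000000000000000) mod 2 = 0+0+0+0+0+0+0+1+0+0+0+0+0+0+0+0+0+0+0+0+0+0+0+0+0+0 mod 2 = 1
  c[12] = d·G[:,12] = (11010011001100001000101100)·(00000000100000000000000000) mod 2 = 0+0+0+0+0+0+0+0+0+0+0+0+0+0+0+0+0+0+0+0+0+0+0+0+0+0 mod 2 = 0
  c[13] = d·G[:,13] = (11010011001100001000101100)·(00000000010000000000000000) mod 2 = 0+0+0+0+0+0+0+0+0+0+0+0+0+0+0+0+0+0+0+0+0+0+0+0+0+0 mod 2 = 0
  c[14] = d·G[:,14] = (11010011001100001000101100)·(00000000001000000000000000) mod 2 = 0+0+0+0+0+0+0+0+0+0+1+0+0+0+0+0+0+0+0+0+0+0+0+0+0+0 mod 2 = 1
  c[15] = d·G[:,15] = (11010011001100001000101100)·(00000000000111111111111111) mod 2 = 0+0+0+0+0+0+0+0+0+0+0+1+0+0+0+0+1+0+0+0+1+0+1+1+0+0 mod 2 = 1
  c[16] = d·G[:,16] = (11010011001100001000101100)·(00000000000100000000000000) mod 2 = 0+0+0+0+0+0+0+0+0+0+0+1+0+0+0+0+0+0+0+0+0+0+0+0+0+0 mod 2 = 1
  c[17] = d·G[:,17] = (11010011001100001000101100)·(00000000000010000000000000) mod 2 = 0+0+0+0+0+0+0+0+0+0+0+0+0+0+0+0+0+0+0+0+0+0+0+0+0+0 mod 2 = 0
  c[18] = d·G[:,18] = (11010011001100001000101100)·(00000000000001000000000000) mod 2 = 0+0+0+0+0+0+0+0+0+0+0+0+0+0+0+0+0+0+0+0+0+0+0+0+0+0 mod 2 = 0
  c[19] = d·G[:,19] = (11010011001100001000101100)·(00000000000000100000000000) mod 2 = 0+0+0+0+0+0+0+0+0+0+0+0+0+0+0+0+0+0+0+0+0+0+0+0+0+0 mod 2 = 0
  c[20] = d·G[:,20] = (11010011001100001000101100)·(00000000000000010000000000) mod 2 = 0+0+0+0+0+0+0+0+0+0+0+0+0+0+0+0+0+0+0+0+0+0+0+0+0+0 mod 2 = 0
  c[21] = d·G[:,21] = (11010011001100001000101100)·(00000000000000001000000000) mod 2 = 0+0+0+0+0+0+0+0+0+0+0+0+0+0+0+0+1+0+0+0+0+0+0+0+0+0 mod 2 = 1
  c[22] = d·G[:,22] = (11010011001100001000101100)·(00000000000000000100000000) mod 2 = 0+0+0+0+0+0+0+0+0+0+0+0+0+0+0+0+0+0+0+0+0+0+0+0+0+0 mod 2 = 0
  c[23] = d·G[:,23] = (11010011001100001000101100)·(00000000000000000010000000) mod 2 = 0+0+0+0+0+0+0+0+0+0+0+0+0+0+0+0+0+0+0+0+0+0+0+0+0+0 mod 2 = 0
  c[24] = d·G[:,24] = (11010011001100001000101100)·(00000000000000000001000000) mod 2 = 0+0+0+0+0+0+0+0+0+0+0+0+0+0+0+0+0+0+0+0+0+0+0+0+0+0 mod 2 = 0
  c[25] = d·G[:,25] = (11010011001100001000101100)·(00000000000000000000100000) mod 2 = 0+0+0+0+0+0+0+0+0+0+0+0+0+0+0+0+0+0+0+0+1+0+0+0+0+0 mod 2 = 1
  c[26] = d·G[:,26] = (11010011001100001000101100)·(00000000000000000000010000) mod 2 = 0+0+0+0+0+0+0+0+0+0+0+0+0+0+0+0+0+0+0+0+0+0+0+0+0+0 mod 2 = 0
  c[27] = d·G[:,27] = (11010011001100001000101100)·(00000000000000000000001000) mod 2 = 0+0+0+0+0+0+0+0+0+0+0+0+0+0+0+0+0+0+0+0+0+0+1+0+0+0 mod 2 = 1
  c[28] = d·G[:,28] = (11010011001100001000101100)·(00000000000000000000000100) mod 2 = 0+0+0+0+0+0+0+0+0+0+0+0+0+0+0+0+0+0+0+0+0+0+0+1+0+0 mod 2 = 1
  c[29] = d·G[:,29] = (11010011001100001000101100)·(00000000000000000000000010) mod 2 = 0+0+0+0+0+0+0+0+0+0+0+0+0+0+0+0+0+0+0+0+0+0+0+0+0+0 mod 2 = 0
  c[30] = d·G[:,30] = (11010011001100001000101100)·(00000000000000000000000001) mod 2 = 0+0+0+0+0+0+0+0+0+0+0+0+0+0+0+0+0+0+0+0+0+0+0+0+0+0 mod 2 = 0
Codeword = 1011101000110011100001000101100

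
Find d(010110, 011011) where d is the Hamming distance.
XOR = 001101, count of 1s = 3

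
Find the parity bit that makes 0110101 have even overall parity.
Sum of data bits: 0+1+1+0+1+0+1 = 4.
4 mod 2 = 0, so parity bit = 0.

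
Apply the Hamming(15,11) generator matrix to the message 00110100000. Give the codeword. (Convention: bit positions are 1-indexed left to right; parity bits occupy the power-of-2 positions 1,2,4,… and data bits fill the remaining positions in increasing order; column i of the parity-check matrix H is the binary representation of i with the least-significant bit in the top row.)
Codeword c = d · G (mod 2), d = 00110100000:
  c[0] = d·G[:,0] = (00110100000)·(11011010101) mod 2 = 0+0+0+1+0+0+0+0+0+0+0 mod 2 = 1
  c[1] = d·G[:,1] = (00110100000)·(10110110011) mod 2 = 0+0+1+1+0+1+0+0+0+0+0 mod 2 = 1
  c[2] = d·G[:,2] = (00110100000)·(10000000000) mod 2 = 0+0+0+0+0+0+0+0+0+0+0 mod 2 = 0
  c[3] = d·G[:,3] = (00110100000)·(01110001111) mod 2 = 0+0+1+1+0+0+0+0+0+0+0 mod 2 = 0
  c[4] = d·G[:,4] = (00110100000)·(01000000000) mod 2 = 0+0+0+0+0+0+0+0+0+0+0 mod 2 = 0
  c[5] = d·G[:,5] = (00110100000)·(00100000000) mod 2 = 0+0+1+0+0+0+0+0+0+0+0 mod 2 = 1
  c[6] = d·G[:,6] = (00110100000)·(00010000000) mod 2 = 0+0+0+1+0+0+0+0+0+0+0 mod 2 = 1
  c[7] = d·G[:,7] = (00110100000)·(00001111111) mod 2 = 0+0+0+0+0+1+0+0+0+0+0 mod 2 = 1
  c[8] = d·G[:,8] = (00110100000)·(00001000000) mod 2 = 0+0+0+0+0+0+0+0+0+0+0 mod 2 = 0
  c[9] = d·G[:,9] = (00110100000)·(00000100000) mod 2 = 0+0+0+0+0+1+0+0+0+0+0 mod 2 = 1
  c[10] = d·G[:,10] = (00110100000)·(00000010000) mod 2 = 0+0+0+0+0+0+0+0+0+0+0 mod 2 = 0
  c[11] = d·G[:,11] = (00110100000)·(00000001000) mod 2 = 0+0+0+0+0+0+0+0+0+0+0 mod 2 = 0
  c[12] = d·G[:,12] = (00110100000)·(00000000100) mod 2 = 0+0+0+0+0+0+0+0+0+0+0 mod 2 = 0
  c[13] = d·G[:,13] = (00110100000)·(00000000010) mod 2 = 0+0+0+0+0+0+0+0+0+0+0 mod 2 = 0
  c[14] = d·G[:,14] = (00110100000)·(00000000001) mod 2 = 0+0+0+0+0+0+0+0+0+0+0 mod 2 = 0
Codeword = 110001110100000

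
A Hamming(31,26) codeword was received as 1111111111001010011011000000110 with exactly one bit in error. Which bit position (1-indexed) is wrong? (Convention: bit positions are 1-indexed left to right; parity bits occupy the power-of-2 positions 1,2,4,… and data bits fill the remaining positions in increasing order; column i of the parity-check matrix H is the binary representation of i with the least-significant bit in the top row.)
Syndrome s = H · r^T (mod 2), r = 1111111111001010011011000000110:
  s[0] = (1010101010101010101010101010101)·(1111111111001010011011000000110) mod 2 = 1+0+1+0+1+0+1+0+1+0+0+0+1+0+1+0+0+0+1+0+1+0+0+0+0+0+0+0+1+0+0 mod 2 = 0
  s[1] = (0110011001100110011001100110011)·(1111111111001010011011000000110) mod 2 = 0+1+1+0+0+1+1+0+0+1+0+0+0+0+1+0+0+1+1+0+0+1+0+0+0+0+0+0+0+1+0 mod 2 = 0
  s[2] = (0001111000011110000111100001111)·(1111111111001010011011000000110) mod 2 = 0+0+0+1+1+1+1+0+0+0+0+0+1+0+1+0+0+0+0+0+1+1+0+0+0+0+0+0+1+1+0 mod 2 = 0
  s[3] = (0000000111111110000000011111111)·(1111111111001010011011000000110) mod 2 = 0+0+0+0+0+0+0+1+1+1+0+0+1+0+1+0+0+0+0+0+0+0+0+0+0+0+0+0+1+1+0 mod 2 = 1
  s[4] = (0000000000000001111111111111111)·(1111111111001010011011000000110) mod 2 = 0+0+0+0+0+0+0+0+0+0+0+0+0+0+0+0+0+1+1+0+1+1+0+0+0+0+0+0+1+1+0 mod 2 = 0
Syndrome = 00010
Column i of H is the binary representation of i, so the syndrome is the binary index of the flipped bit.
Read s = 00010 with s[0] as LSB: 0·2^0 + 0·2^1 + 0·2^2 + 1·2^3 + 0·2^4 = 8.
Error is at bit position 8.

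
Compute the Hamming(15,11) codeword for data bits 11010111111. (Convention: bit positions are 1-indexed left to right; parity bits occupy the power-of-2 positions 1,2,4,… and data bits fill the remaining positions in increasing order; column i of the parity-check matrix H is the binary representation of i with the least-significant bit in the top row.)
Codeword c = d · G (mod 2), d = 11010111111:
  c[0] = d·G[:,0] = (11010111111)·(11011010101) mod 2 = 1+1+0+1+0+0+1+0+1+0+1 mod 2 = 0
  c[1] = d·G[:,1] = (11010111111)·(10110110011) mod 2 = 1+0+0+1+0+1+1+0+0+1+1 mod 2 = 0
  c[2] = d·G[:,2] = (11010111111)·(10000000000) mod 2 = 1+0+0+0+0+0+0+0+0+0+0 mod 2 = 1
  c[3] = d·G[:,3] = (11010111111)·(01110001111) mod 2 = 0+1+0+1+0+0+0+1+1+1+1 mod 2 = 0
  c[4] = d·G[:,4] = (11010111111)·(01000000000) mod 2 = 0+1+0+0+0+0+0+0+0+0+0 mod 2 = 1
  c[5] = d·G[:,5] = (11010111111)·(00100000000) mod 2 = 0+0+0+0+0+0+0+0+0+0+0 mod 2 = 0
  c[6] = d·G[:,6] = (11010111111)·(00010000000) mod 2 = 0+0+0+1+0+0+0+0+0+0+0 mod 2 = 1
  c[7] = d·G[:,7] = (11010111111)·(00001111111) mod 2 = 0+0+0+0+0+1+1+1+1+1+1 mod 2 = 0
  c[8] = d·G[:,8] = (11010111111)·(00001000000) mod 2 = 0+0+0+0+0+0+0+0+0+0+0 mod 2 = 0
  c[9] = d·G[:,9] = (11010111111)·(00000100000) mod 2 = 0+0+0+0+0+1+0+0+0+0+0 mod 2 = 1
  c[10] = d·G[:,10] = (11010111111)·(00000010000) mod 2 = 0+0+0+0+0+0+1+0+0+0+0 mod 2 = 1
  c[11] = d·G[:,11] = (11010111111)·(00000001000) mod 2 = 0+0+0+0+0+0+0+1+0+0+0 mod 2 = 1
  c[12] = d·G[:,12] = (11010111111)·(00000000100) mod 2 = 0+0+0+0+0+0+0+0+1+0+0 mod 2 = 1
  c[13] = d·G[:,13] = (11010111111)·(00000000010) mod 2 = 0+0+0+0+0+0+0+0+0+1+0 mod 2 = 1
  c[14] = d·G[:,14] = (11010111111)·(00000000001) mod 2 = 0+0+0+0+0+0+0+0+0+0+1 mod 2 = 1
Codeword = 001010100111111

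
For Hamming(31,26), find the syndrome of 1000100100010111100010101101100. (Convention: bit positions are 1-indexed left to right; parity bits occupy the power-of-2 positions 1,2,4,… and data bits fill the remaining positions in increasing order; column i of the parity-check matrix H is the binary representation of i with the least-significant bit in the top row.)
Syndrome s = H · r^T (mod 2), r = 1000100100010111100010101101100:
  s[0] = (1010101010101010101010101010101)·(1000100100010111100010101101100) mod 2 = 1+0+0+0+1+0+0+0+0+0+0+0+0+0+1+0+1+0+0+0+1+0+1+0+1+0+0+0+1+0+0 mod 2 = 0
  s[1] = (0110011001100110011001100110011)·(1000100100010111100010101101100) mod 2 = 0+0+0+0+0+0+0+0+0+0+0+0+0+1+1+0+0+0+0+0+0+0+1+0+0+1+0+0+0+0+0 mod 2 = 0
  s[2] = (0001111000011110000111100001111)·(1000100100010111100010101101100) mod 2 = 0+0+0+0+1+0+0+0+0+0+0+1+0+1+1+0+0+0+0+0+1+0+1+0+0+0+0+1+1+0+0 mod 2 = 0
  s[3] = (0000000111111110000000011111111)·(1000100100010111100010101101100) mod 2 = 0+0+0+0+0+0+0+1+0+0+0+1+0+1+1+0+0+0+0+0+0+0+0+0+1+1+0+1+1+0+0 mod 2 = 0
  s[4] = (0000000000000001111111111111111)·(1000100100010111100010101101100) mod 2 = 0+0+0+0+0+0+0+0+0+0+0+0+0+0+0+1+1+0+0+0+1+0+1+0+1+1+0+1+1+0+0 mod 2 = 0
Syndrome = 00000
s = 0: no error detected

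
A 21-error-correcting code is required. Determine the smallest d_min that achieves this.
Correcting t errors requires d_min ≥ 2t + 1 = 2·21 + 1 = 43.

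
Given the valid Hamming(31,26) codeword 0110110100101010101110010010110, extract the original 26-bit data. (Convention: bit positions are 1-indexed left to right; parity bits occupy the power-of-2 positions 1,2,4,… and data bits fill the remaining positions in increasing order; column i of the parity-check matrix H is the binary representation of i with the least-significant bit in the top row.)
Parity bits occupy power-of-2 positions; data bits are at positions {3,5,6,7,9,10,11,12,13,14,15,17,18,19,20,21,22,23,24,25,26,27,28,29,30,31} (1-indexed).
Extract: c[3]=1 c[5]=1 c[6]=1 c[7]=0 c[9]=0 c[10]=0 c[11]=1 c[12]=0 c[13]=1 c[14]=0 c[15]=1 c[17]=1 c[18]=0 c[19]=1 c[20]=1 c[21]=1 c[22]=0 c[23]=0 c[24]=1 c[25]=0 c[26]=0 c[27]=1 c[28]=0 c[29]=1 c[30]=1 c[31]=0
Data = 11100010101101110010010110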